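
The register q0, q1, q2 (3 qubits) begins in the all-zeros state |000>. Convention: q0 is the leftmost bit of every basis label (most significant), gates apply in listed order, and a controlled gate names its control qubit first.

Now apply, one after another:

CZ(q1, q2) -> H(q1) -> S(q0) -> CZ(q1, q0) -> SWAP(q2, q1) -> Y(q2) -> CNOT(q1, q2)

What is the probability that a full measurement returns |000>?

A full measurement returns |000> with probability 1/2.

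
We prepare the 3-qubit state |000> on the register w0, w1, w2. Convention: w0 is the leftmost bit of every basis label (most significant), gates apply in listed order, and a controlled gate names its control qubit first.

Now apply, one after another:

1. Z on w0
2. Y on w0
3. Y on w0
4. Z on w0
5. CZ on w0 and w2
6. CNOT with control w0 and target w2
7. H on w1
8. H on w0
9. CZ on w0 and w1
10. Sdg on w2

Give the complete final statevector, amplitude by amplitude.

The final amplitudes are 1/2 on |000>, 0 on |001>, 1/2 on |010>, 0 on |011>, 1/2 on |100>, 0 on |101>, -1/2 on |110>, 0 on |111>.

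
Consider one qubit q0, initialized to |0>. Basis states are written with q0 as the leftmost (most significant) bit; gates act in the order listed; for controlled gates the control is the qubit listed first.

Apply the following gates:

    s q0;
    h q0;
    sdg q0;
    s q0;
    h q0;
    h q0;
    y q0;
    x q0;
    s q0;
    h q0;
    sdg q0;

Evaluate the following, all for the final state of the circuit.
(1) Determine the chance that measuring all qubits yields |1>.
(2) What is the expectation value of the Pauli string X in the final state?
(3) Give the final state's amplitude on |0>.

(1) The probability of measuring |1> is 1/2.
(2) The expectation value of X is 1.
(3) The final state's coefficient on |0> equals 1/2 + I/2.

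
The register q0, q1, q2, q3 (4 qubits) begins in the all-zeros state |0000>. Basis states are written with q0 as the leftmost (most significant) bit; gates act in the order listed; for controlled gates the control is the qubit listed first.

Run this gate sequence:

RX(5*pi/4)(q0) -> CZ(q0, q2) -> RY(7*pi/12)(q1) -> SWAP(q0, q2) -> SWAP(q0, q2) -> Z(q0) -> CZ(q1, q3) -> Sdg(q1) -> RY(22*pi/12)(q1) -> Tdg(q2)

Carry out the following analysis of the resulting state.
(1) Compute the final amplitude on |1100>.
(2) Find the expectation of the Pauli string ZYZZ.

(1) The final state's coefficient on |1100> equals (1 - I)*(-4 - 2*sqrt(3)*I - sqrt(6)*I + sqrt(2)*(-2 + I))/16. Key observation: steps 4-5 multiply out to the identity, so the circuit reduces to the remaining gates.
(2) The expectation value of ZYZZ is 1/4 + sqrt(3)/4.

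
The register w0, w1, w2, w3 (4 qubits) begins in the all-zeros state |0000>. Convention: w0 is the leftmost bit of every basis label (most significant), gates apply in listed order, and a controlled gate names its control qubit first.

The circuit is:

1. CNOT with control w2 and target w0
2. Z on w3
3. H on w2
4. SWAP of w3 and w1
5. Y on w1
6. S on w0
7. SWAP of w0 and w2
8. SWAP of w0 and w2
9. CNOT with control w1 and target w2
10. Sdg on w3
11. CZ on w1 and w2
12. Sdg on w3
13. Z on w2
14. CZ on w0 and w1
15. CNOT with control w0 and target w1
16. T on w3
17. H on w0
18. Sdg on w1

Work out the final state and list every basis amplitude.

The resulting statevector has amplitude 1/2 on |0100>, 1/2 on |0110>, 1/2 on |1100>, 1/2 on |1110>, and 0 on every other basis state.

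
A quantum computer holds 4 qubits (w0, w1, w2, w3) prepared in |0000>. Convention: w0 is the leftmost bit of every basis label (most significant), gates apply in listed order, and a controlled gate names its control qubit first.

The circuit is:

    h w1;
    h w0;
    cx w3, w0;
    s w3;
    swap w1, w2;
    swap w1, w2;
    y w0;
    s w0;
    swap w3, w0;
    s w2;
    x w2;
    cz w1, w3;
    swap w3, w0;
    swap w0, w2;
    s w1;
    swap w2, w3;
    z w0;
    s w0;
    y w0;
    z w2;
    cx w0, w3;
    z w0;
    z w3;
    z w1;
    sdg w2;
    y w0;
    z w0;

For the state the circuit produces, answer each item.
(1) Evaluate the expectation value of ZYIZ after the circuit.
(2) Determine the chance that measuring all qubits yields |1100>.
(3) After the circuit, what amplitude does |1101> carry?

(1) The expectation value of ZYIZ is 1. Key observation: the block from step 5 through step 6 cancels to the identity and can be dropped.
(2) Outcome |1100> occurs with probability 1/4.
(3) The amplitude on |1101> is -1/2.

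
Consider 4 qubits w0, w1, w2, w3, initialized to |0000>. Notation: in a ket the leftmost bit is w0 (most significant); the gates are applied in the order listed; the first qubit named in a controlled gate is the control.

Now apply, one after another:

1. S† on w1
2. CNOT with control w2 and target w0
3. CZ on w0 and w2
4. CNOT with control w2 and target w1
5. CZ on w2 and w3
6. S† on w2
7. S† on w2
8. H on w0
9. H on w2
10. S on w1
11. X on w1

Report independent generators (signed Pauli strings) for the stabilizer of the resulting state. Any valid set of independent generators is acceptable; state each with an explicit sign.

The stabilizer group can be generated by +XIII, +IIXI, -IZII, +IIIZ, among other valid generating sets.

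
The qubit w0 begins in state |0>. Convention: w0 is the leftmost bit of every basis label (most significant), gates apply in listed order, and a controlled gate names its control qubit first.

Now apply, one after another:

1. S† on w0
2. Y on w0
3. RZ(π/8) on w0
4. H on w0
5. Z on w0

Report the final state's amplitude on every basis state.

The resulting statevector has amplitude sqrt(2)*exp(9*I*pi/16)/2 on |0>, sqrt(2)*exp(9*I*pi/16)/2 on |1>.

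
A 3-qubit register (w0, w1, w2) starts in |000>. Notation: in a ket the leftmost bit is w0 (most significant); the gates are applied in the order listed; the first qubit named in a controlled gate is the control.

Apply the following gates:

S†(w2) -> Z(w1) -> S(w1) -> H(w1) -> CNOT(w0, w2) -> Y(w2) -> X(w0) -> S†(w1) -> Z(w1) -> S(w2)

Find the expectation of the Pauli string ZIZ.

The expectation value of ZIZ is 1.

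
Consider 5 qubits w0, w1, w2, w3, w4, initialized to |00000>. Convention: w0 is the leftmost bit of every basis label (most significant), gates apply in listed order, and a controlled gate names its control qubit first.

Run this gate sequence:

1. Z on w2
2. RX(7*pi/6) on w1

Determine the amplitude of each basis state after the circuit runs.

The final amplitudes are -sqrt(6)/4 + sqrt(2)/4 on |00000>, I*(-sqrt(6) - sqrt(2))/4 on |01000>, and 0 on every other basis state.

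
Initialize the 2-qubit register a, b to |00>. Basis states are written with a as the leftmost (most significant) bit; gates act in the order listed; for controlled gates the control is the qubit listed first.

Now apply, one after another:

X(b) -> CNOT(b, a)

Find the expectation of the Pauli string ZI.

The expectation value of ZI is -1.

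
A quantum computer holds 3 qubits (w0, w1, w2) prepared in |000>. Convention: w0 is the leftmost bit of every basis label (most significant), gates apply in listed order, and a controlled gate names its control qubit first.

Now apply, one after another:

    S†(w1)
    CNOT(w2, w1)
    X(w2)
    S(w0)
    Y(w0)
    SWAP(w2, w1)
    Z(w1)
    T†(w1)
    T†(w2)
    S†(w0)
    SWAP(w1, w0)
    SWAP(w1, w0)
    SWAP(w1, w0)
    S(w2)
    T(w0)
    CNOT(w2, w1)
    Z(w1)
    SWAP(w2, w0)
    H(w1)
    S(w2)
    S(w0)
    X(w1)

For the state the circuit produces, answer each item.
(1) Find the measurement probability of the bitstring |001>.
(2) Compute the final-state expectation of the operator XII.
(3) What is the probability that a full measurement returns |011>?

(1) Outcome |001> occurs with probability 1/2. Key observation: the block from step 12 through step 13 cancels to the identity and can be dropped.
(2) In the final state, XII has expectation 0.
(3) The probability of measuring |011> is 1/2.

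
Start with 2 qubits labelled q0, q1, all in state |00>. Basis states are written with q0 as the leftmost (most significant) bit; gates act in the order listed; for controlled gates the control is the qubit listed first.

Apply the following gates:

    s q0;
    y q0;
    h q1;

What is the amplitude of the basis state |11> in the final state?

The amplitude on |11> is sqrt(2)*I/2.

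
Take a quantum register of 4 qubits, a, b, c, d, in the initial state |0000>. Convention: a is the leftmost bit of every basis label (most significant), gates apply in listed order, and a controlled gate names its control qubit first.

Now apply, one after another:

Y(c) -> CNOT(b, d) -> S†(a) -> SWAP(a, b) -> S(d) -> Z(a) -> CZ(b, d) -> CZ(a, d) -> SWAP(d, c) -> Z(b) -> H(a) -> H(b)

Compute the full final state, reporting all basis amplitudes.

The resulting statevector has amplitude I/2 on |0001>, I/2 on |0101>, I/2 on |1001>, I/2 on |1101>, and 0 on every other basis state.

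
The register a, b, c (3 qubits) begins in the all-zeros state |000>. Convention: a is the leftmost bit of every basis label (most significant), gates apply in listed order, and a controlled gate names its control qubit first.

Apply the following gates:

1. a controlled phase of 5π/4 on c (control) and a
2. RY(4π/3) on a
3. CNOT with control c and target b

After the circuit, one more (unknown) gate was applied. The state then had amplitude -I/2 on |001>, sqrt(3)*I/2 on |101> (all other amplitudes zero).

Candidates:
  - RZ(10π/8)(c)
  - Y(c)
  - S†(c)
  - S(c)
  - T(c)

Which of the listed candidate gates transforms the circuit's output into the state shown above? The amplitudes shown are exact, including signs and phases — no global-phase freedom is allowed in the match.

The applied gate was Y(c).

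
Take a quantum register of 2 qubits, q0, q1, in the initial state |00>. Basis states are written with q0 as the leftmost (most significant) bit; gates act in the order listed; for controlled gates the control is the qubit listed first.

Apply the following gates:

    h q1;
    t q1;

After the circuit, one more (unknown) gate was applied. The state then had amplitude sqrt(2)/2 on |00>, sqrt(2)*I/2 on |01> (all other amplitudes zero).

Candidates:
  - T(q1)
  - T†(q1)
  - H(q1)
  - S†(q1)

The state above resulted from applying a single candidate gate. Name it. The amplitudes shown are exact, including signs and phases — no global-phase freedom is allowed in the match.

The applied gate was T(q1).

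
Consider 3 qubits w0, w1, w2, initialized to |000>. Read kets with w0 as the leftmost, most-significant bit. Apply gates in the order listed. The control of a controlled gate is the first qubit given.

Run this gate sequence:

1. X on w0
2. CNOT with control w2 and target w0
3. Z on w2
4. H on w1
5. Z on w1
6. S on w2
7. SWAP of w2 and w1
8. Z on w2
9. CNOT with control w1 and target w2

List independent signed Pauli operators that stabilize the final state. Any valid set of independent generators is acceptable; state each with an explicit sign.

The stabilizer group can be generated by +IIX, -ZII, +IZI, among other valid generating sets.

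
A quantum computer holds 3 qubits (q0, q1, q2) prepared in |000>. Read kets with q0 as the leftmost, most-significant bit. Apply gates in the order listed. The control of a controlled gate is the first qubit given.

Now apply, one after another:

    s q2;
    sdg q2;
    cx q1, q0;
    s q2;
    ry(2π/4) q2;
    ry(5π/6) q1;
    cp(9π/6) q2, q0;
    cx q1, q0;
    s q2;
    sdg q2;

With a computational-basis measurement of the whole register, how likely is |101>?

A full measurement returns |101> with probability 0.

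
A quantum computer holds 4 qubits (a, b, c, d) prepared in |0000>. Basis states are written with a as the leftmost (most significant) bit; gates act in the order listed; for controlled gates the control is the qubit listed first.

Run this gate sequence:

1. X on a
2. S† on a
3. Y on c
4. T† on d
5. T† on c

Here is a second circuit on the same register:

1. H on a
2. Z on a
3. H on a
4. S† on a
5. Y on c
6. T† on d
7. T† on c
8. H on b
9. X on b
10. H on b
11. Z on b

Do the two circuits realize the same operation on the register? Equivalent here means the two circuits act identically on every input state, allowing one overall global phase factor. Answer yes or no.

Yes — the two circuits implement the same unitary up to a global phase.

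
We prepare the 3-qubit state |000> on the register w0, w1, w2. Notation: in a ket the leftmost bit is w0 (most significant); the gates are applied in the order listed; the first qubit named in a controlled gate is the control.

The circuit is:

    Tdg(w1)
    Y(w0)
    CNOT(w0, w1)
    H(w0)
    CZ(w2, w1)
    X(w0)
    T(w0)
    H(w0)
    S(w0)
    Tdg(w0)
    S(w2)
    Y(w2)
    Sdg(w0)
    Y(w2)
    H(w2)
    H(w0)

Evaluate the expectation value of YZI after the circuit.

The expectation value of YZI is 1/2.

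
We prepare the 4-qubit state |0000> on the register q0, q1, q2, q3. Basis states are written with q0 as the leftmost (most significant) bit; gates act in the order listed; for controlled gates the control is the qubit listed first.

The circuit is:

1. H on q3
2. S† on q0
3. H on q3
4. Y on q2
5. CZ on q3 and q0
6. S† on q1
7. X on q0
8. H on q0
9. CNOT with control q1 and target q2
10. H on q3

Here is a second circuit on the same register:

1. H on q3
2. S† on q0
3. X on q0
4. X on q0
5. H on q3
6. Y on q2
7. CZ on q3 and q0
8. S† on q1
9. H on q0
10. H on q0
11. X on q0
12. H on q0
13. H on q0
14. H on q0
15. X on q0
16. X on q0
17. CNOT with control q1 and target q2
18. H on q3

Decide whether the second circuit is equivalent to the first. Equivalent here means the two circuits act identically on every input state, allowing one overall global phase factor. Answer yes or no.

Yes, they are equivalent — the unitaries differ by at most a global phase.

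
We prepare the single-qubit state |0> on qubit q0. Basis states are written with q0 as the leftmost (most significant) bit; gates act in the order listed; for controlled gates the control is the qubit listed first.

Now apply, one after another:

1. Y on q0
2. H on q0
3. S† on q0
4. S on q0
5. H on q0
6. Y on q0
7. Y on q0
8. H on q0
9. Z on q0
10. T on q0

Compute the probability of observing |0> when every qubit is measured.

The probability of measuring |0> is 1/2.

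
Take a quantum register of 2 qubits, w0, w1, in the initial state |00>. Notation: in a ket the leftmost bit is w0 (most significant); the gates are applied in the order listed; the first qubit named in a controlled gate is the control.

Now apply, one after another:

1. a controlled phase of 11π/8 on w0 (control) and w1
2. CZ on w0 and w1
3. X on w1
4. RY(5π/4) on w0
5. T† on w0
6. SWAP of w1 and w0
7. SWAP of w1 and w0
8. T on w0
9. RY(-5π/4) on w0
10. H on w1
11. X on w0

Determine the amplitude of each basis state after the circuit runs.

After the circuit, the state carries amplitude 0 on |00>, 0 on |01>, sqrt(2)/2 on |10>, -sqrt(2)/2 on |11>. Key observation: gates 4-9 undo each other exactly, leaving only the rest of the circuit to track.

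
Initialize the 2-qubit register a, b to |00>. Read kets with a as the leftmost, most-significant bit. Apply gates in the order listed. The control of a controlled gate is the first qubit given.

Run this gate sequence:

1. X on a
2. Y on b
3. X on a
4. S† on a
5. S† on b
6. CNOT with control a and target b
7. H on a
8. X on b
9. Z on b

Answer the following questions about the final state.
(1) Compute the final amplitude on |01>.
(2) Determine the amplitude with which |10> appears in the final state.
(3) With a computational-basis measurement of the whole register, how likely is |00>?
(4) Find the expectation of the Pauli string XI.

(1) |01> carries amplitude 0 in the final state.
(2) The amplitude on |10> is sqrt(2)/2.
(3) Outcome |00> occurs with probability 1/2.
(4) The observable XI averages to 1.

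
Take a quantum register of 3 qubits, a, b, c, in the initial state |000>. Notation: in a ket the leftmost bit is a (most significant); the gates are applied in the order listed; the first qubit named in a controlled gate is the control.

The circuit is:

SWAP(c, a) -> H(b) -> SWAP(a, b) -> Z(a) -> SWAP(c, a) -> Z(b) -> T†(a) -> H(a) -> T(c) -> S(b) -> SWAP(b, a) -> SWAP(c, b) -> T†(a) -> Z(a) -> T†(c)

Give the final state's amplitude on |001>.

The amplitude on |001> is -exp(3*I*pi/4)/2.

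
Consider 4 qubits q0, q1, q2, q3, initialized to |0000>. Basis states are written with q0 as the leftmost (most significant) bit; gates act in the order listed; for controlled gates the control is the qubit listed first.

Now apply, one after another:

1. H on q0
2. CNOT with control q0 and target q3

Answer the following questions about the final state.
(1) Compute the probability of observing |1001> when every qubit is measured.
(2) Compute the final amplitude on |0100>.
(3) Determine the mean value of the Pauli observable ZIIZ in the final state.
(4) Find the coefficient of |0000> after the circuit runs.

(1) The probability of measuring |1001> is 1/2.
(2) The amplitude on |0100> is 0.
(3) The expectation value of ZIIZ is 1.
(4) The final state's coefficient on |0000> equals sqrt(2)/2.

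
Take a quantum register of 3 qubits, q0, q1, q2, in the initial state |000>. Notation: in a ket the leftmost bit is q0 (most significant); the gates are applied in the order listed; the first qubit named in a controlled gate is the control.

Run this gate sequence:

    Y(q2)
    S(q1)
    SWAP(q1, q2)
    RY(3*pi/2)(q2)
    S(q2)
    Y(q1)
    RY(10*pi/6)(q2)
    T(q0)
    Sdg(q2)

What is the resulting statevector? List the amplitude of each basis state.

After the circuit, the state carries amplitude sqrt(6)/4 - sqrt(2)*I/4 on |000>, -sqrt(6)/4 + sqrt(2)*I/4 on |001>, and 0 on every other basis state.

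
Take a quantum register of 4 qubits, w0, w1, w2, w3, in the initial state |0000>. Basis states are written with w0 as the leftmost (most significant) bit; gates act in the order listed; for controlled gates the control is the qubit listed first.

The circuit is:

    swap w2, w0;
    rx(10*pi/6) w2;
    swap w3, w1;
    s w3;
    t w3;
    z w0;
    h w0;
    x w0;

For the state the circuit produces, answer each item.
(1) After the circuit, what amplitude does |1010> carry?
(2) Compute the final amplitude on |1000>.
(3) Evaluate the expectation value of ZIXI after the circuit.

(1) The final state's coefficient on |1010> equals -sqrt(2)*I/4.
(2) The final state's coefficient on |1000> equals -sqrt(6)/4.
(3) In the final state, ZIXI has expectation 0.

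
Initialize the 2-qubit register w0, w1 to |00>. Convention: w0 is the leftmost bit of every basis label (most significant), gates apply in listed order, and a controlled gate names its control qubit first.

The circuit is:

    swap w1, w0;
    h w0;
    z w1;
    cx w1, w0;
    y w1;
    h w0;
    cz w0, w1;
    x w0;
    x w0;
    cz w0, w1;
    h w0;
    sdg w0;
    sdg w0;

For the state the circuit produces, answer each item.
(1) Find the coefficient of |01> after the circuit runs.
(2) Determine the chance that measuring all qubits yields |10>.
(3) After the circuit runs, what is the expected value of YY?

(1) The final state's coefficient on |01> equals sqrt(2)*I/2. Key observation: the block from step 6 through step 11 cancels to the identity and can be dropped.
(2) A full measurement returns |10> with probability 0.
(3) The expectation value of YY is 0.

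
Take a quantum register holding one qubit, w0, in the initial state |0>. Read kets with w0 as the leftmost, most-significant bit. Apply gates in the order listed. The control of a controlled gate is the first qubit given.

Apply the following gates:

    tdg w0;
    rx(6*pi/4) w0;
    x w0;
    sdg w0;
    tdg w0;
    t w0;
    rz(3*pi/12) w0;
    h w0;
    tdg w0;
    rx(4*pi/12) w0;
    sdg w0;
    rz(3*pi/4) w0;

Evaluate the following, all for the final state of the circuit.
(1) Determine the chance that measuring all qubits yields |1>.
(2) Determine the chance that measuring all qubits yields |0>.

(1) Outcome |1> occurs with probability -sqrt(3)/8 + sqrt(2)/8 + 1/2.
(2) The probability of measuring |0> is -sqrt(2)/8 + sqrt(3)/8 + 1/2.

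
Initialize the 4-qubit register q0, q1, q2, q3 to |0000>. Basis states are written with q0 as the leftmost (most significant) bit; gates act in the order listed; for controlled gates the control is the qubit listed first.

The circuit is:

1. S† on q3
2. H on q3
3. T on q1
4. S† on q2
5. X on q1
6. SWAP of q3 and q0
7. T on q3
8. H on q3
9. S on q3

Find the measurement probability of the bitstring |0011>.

A full measurement returns |0011> with probability 0.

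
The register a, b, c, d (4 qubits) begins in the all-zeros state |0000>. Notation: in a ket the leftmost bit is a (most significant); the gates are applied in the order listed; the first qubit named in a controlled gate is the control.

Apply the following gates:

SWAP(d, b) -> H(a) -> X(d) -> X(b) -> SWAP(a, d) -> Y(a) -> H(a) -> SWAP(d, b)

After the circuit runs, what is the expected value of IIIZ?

The observable IIIZ averages to -1.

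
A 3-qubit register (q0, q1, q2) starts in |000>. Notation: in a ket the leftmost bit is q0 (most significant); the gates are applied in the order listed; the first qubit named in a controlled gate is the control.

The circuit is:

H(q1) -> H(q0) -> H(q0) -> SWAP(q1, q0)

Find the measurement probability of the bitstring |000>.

Outcome |000> occurs with probability 1/2. Key observation: steps 2-3 multiply out to the identity, so the circuit reduces to the remaining gates.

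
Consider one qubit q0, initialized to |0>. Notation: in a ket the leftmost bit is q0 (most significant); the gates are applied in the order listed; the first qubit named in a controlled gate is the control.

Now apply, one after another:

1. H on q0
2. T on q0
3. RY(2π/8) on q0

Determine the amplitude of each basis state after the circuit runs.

The final amplitudes are sqrt(2)*(sqrt(sqrt(2) + 2) - sqrt(2 - sqrt(2))*exp(I*pi/4))/4 on |0>, sqrt(2)*(sqrt(2 - sqrt(2)) + sqrt(sqrt(2) + 2)*exp(I*pi/4))/4 on |1>.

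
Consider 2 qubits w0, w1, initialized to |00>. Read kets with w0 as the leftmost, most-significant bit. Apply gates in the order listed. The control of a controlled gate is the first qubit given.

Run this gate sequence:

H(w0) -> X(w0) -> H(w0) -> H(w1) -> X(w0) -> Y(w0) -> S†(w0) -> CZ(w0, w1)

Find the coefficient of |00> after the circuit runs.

The amplitude on |00> is -sqrt(2)*I/2.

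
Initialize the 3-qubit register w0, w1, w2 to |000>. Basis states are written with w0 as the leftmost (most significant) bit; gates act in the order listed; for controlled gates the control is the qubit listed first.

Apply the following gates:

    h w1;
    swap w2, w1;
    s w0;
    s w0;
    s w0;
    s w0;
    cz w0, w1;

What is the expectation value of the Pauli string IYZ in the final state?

In the final state, IYZ has expectation 0. Key observation: gates 3-6 undo each other exactly, leaving only the rest of the circuit to track.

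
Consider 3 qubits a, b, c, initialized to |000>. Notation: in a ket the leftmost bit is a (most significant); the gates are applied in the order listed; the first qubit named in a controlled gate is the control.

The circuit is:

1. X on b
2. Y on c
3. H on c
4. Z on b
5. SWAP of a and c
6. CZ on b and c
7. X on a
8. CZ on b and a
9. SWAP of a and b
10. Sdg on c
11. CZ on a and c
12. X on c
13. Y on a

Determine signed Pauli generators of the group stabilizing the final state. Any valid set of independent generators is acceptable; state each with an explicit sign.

The stabilizer group can be generated by +IXI, +ZII, -IIZ, among other valid generating sets.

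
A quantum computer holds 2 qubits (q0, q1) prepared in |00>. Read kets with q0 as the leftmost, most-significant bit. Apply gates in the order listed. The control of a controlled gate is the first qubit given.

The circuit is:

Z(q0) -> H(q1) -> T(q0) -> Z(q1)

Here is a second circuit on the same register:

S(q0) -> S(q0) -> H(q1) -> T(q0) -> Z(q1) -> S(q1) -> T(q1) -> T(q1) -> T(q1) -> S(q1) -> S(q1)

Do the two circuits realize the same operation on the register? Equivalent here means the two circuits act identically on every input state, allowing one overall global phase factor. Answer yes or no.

No: there is an input state on which the two circuits produce genuinely different outputs (not merely differing by a phase).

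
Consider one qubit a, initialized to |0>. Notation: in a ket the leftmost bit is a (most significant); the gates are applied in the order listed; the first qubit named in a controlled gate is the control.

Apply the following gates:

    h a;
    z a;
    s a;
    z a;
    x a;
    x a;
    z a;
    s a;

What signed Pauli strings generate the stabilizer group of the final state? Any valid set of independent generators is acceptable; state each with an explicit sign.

One valid set of independent stabilizer generators is +X (any independent generating set of the same group is equally correct). Key observation: steps 4-7 multiply out to the identity, so the circuit reduces to the remaining gates.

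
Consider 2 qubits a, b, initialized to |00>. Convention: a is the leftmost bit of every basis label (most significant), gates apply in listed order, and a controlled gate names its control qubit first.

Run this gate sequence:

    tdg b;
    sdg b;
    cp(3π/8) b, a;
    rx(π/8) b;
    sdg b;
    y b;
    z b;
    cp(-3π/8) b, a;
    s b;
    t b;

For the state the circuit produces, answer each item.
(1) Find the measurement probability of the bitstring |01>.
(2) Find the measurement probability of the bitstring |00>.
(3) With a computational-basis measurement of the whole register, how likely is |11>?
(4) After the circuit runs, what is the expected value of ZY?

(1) A full measurement returns |01> with probability cos(pi/16)**2.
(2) The probability of measuring |00> is sin(pi/16)**2.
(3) The probability of measuring |11> is 0.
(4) The observable ZY averages to -sqrt(4 - 2*sqrt(2))/4.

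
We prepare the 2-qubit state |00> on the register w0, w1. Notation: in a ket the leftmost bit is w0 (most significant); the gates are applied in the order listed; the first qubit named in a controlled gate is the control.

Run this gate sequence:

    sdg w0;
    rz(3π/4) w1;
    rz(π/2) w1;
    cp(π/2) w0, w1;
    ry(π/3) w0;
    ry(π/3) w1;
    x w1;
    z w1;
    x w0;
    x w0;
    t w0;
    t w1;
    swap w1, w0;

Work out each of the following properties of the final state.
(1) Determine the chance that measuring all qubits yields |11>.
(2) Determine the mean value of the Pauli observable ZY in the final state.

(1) A full measurement returns |11> with probability 3/16. Key observation: steps 9-10 multiply out to the identity, so the circuit reduces to the remaining gates.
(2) The observable ZY averages to -sqrt(6)/8.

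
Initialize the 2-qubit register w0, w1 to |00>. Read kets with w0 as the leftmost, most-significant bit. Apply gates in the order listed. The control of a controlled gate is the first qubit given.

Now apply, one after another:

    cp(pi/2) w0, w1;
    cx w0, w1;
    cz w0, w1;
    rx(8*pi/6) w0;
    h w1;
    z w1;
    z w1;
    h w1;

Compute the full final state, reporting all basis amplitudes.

The final amplitudes are -1/2 on |00>, 0 on |01>, -sqrt(3)*I/2 on |10>, 0 on |11>. Key observation: steps 5-8 multiply out to the identity, so the circuit reduces to the remaining gates.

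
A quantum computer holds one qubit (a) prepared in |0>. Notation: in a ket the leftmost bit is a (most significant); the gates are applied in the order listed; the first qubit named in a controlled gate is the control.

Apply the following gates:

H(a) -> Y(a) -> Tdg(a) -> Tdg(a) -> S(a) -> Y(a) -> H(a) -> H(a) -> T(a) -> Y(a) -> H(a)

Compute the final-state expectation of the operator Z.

In the final state, Z has expectation -sqrt(2)/2.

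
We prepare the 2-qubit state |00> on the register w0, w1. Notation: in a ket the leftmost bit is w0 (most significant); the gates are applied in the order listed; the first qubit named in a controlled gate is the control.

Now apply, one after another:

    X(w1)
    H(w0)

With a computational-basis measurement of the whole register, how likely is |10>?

The probability of measuring |10> is 0.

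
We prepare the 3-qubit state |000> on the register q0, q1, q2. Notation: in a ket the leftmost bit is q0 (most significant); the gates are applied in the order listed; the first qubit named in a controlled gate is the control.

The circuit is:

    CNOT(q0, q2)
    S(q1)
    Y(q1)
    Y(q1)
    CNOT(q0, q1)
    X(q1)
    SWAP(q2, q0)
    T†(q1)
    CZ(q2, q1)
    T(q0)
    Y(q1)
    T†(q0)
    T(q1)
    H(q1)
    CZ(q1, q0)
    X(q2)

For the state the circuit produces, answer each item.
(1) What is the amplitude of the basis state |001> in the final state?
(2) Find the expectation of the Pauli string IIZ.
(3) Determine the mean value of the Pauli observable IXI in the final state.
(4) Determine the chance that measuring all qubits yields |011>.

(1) |001> carries amplitude -sqrt(2)*exp(I*pi/4)/2 in the final state.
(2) The observable IIZ averages to -1.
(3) The observable IXI averages to 1.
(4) The probability of measuring |011> is 1/2.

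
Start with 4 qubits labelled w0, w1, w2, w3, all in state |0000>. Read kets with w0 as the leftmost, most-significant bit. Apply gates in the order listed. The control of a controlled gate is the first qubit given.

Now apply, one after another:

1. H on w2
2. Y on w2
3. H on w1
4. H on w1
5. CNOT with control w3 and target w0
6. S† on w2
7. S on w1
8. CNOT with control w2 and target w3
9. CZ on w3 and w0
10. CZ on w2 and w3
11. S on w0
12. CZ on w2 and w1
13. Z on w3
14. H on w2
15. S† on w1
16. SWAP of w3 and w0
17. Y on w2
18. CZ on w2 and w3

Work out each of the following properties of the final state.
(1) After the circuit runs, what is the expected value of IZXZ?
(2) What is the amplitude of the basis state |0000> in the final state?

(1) The expectation value of IZXZ is 0. Key observation: gates 3-4 undo each other exactly, leaving only the rest of the circuit to track.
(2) The amplitude on |0000> is -1/2.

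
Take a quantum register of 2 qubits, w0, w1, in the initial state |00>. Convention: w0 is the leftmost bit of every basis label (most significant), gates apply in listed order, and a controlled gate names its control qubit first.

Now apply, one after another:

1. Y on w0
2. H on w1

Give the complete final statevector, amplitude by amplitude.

After the circuit, the state carries amplitude 0 on |00>, 0 on |01>, sqrt(2)*I/2 on |10>, sqrt(2)*I/2 on |11>.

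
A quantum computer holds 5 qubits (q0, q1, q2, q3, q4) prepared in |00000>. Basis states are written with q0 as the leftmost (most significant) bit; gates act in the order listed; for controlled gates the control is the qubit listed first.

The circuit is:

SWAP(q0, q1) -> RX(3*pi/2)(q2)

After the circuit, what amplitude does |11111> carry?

|11111> carries amplitude 0 in the final state.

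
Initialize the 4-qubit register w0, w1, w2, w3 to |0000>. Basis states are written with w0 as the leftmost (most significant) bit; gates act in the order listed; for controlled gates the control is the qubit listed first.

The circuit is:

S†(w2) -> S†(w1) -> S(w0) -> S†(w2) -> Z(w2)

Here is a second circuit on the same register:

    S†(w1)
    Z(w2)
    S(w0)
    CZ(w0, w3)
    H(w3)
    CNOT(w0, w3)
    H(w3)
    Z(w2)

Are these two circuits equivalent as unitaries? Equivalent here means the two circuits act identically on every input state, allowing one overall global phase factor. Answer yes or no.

Yes: on every input state the two circuits agree up to one overall phase factor.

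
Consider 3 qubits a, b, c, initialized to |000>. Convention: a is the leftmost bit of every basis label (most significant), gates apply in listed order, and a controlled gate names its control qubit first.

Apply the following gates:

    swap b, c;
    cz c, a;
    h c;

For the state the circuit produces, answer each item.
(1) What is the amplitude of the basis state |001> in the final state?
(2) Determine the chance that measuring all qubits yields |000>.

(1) The final state's coefficient on |001> equals sqrt(2)/2.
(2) The probability of measuring |000> is 1/2.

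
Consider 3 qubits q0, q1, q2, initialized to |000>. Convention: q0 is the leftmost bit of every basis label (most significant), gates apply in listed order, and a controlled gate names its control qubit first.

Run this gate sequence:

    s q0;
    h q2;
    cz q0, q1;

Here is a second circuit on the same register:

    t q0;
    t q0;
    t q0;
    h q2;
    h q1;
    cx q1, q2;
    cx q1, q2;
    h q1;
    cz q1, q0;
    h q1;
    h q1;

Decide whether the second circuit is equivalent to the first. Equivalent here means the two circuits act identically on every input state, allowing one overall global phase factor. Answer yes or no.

No — the two circuits implement different unitaries, even allowing a global phase.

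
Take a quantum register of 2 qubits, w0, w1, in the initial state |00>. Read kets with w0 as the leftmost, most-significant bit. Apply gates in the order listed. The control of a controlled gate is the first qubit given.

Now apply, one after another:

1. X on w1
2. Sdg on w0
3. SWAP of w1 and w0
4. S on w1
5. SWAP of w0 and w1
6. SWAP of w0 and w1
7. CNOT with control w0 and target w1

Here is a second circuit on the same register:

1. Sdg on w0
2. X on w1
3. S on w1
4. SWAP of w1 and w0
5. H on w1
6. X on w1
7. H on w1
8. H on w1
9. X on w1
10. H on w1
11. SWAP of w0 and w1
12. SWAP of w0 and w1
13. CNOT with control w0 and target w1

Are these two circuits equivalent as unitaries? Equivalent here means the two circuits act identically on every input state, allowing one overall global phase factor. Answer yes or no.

No, they are not equivalent — no single phase factor reconciles the two unitaries.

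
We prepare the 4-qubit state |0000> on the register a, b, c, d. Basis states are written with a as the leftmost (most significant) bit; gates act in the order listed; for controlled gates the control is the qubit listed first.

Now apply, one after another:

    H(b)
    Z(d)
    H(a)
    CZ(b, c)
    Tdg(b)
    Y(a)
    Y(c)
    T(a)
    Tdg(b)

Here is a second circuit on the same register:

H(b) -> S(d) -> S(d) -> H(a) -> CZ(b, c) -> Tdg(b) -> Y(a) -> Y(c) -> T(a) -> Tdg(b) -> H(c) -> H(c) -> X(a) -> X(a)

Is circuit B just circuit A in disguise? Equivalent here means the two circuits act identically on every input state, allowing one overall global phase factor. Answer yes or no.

Yes: on every input state the two circuits agree up to one overall phase factor.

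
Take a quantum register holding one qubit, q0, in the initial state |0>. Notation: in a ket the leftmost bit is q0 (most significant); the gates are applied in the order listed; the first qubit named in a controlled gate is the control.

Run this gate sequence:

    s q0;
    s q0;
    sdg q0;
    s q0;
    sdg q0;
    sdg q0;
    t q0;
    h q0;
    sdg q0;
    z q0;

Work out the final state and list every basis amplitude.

After the circuit, the state carries amplitude sqrt(2)/2 on |0>, sqrt(2)*I/2 on |1>. Key observation: gates 1-6 undo each other exactly, leaving only the rest of the circuit to track.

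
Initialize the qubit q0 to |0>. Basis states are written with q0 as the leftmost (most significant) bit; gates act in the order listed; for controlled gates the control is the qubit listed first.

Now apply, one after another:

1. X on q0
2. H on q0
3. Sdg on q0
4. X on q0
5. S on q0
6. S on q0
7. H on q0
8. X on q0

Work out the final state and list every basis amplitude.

After the circuit, the state carries amplitude 1/2 + I/2 on |0>, -1/2 + I/2 on |1>.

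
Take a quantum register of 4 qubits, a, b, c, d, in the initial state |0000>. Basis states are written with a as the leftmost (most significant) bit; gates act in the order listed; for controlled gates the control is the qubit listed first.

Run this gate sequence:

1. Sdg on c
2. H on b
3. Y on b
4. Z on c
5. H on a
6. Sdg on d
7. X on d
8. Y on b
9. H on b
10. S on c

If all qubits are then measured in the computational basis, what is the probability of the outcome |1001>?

The probability of measuring |1001> is 1/2.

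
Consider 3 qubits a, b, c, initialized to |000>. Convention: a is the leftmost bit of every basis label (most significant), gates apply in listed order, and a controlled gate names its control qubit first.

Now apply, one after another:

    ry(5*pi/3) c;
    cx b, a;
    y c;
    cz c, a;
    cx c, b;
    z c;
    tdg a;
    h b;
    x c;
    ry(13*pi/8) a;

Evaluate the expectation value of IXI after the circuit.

The expectation value of IXI is -1/2.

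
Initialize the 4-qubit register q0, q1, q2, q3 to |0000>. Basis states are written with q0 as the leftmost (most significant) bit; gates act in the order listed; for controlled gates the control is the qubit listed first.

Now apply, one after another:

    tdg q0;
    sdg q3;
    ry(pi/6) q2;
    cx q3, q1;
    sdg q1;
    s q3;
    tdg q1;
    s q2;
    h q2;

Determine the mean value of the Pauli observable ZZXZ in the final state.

In the final state, ZZXZ has expectation sqrt(3)/2.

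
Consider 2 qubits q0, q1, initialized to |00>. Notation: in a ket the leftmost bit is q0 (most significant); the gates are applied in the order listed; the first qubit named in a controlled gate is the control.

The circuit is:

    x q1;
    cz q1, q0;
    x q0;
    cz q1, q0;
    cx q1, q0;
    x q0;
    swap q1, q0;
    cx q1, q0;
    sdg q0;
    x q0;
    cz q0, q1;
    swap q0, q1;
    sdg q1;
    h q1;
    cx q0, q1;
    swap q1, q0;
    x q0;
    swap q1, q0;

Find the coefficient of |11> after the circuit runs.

The final state's coefficient on |11> equals sqrt(2)*I/2.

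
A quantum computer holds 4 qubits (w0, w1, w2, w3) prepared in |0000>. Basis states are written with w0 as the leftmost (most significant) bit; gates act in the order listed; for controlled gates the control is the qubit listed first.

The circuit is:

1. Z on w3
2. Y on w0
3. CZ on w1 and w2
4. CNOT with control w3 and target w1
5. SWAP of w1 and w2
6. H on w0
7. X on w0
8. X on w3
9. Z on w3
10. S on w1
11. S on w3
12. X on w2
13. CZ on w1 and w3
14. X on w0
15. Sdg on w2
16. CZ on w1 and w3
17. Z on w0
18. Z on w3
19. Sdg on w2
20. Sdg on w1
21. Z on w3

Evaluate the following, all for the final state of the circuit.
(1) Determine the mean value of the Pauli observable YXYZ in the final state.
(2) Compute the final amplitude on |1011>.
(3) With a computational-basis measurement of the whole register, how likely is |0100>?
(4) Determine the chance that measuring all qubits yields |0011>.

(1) The observable YXYZ averages to 0.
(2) |1011> carries amplitude -sqrt(2)/2 in the final state.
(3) The probability of measuring |0100> is 0.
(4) Outcome |0011> occurs with probability 1/2.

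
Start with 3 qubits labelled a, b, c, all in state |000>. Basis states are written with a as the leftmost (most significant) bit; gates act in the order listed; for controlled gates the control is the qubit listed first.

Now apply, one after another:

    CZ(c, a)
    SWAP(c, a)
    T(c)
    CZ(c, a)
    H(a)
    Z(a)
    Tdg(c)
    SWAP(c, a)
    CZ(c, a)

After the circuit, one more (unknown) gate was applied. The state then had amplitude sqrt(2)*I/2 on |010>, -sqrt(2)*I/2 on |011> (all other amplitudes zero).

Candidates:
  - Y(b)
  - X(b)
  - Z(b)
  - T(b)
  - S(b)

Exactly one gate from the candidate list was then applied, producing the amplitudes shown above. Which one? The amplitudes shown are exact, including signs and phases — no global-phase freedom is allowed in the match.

It was Y(b) that produced the state shown.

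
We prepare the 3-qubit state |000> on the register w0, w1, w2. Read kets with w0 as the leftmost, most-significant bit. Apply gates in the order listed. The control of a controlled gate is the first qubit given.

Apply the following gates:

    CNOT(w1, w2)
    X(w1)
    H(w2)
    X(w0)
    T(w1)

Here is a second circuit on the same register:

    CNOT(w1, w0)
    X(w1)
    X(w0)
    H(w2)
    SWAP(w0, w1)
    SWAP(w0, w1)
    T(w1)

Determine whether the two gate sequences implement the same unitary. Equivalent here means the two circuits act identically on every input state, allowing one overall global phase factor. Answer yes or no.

No: there is an input state on which the two circuits produce genuinely different outputs (not merely differing by a phase).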